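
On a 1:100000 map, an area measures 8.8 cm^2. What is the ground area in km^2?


ground_area = 8.8 * (100000/100)^2 = 8800000.0 m^2 = 8.8 km^2

8.8 km^2


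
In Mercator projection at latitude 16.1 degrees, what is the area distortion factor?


area_distortion = 1/cos^2(16.1) = 1.083

1.083


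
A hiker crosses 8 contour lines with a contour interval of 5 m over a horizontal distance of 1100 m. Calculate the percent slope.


elevation change = 8 * 5 = 40 m
slope = 40 / 1100 * 100 = 3.6%

3.6%


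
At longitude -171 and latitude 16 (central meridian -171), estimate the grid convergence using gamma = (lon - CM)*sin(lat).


gamma = (-171 - -171) * sin(16) = 0 * 0.275637 = 0.0 degrees

0.0 degrees


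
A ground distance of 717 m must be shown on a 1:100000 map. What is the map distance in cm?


map_cm = 717 * 100 / 100000 = 0.717 cm ≈ 0.72 cm

0.72 cm


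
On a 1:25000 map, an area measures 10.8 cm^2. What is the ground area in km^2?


ground_area = 10.8 * (25000/100)^2 = 675000.0 m^2 = 0.675 km^2

0.675 km^2


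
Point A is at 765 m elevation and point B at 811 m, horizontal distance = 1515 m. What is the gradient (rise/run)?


gradient = (811 - 765) / 1515 = 46 / 1515 = 0.0304

0.0304


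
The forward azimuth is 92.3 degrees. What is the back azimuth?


back azimuth = (92.3 + 180) mod 360 = 272.3 degrees

272.3 degrees


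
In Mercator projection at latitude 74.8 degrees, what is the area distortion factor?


area_distortion = 1/cos^2(74.8) = 14.547

14.547


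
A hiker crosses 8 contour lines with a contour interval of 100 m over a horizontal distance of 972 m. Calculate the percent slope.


elevation change = 8 * 100 = 800 m
slope = 800 / 972 * 100 = 82.3%

82.3%


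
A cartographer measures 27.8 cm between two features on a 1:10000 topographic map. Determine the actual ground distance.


ground = 27.8 cm * 10000 / 100 = 2780.0 m = 2.78 km

2.78 km


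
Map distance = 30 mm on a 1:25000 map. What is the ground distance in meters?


ground = 30 mm * 25000 / 1000 = 750.0 m

750.0 m


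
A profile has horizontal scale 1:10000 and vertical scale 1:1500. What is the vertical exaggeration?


VE = horizontal_scale / vertical_scale = 10000 / 1500 ≈ 6.7

6.7x


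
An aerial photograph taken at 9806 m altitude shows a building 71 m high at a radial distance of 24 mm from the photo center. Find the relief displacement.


d = h * r / H = 71 * 24 / 9806 = 0.17 mm

0.17 mm


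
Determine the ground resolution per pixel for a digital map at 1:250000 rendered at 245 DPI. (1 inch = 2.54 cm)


pixel_cm = 2.54 / 245 ≈ 0.010367 cm
ground = pixel_cm * 250000 / 100 = 2.54 * 250000 / (245 * 100) = 635000 / 24500 ≈ 25.92 m

25.92 m


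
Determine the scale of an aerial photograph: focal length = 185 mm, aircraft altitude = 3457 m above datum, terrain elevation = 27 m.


scale = f / (H - h) = 185 mm / 3430 m = 185 / 3430000 = 1:18541

1:18541


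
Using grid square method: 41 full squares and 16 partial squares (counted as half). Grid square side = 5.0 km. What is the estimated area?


effective squares = 41 + 16 * 0.5 = 49.0
area = 49.0 * 25.0 = 1225.0 km^2

1225.0 km^2


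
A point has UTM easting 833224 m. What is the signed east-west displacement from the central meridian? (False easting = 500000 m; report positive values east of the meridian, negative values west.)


displacement = 833224 - 500000 = 333224 m

333224 m


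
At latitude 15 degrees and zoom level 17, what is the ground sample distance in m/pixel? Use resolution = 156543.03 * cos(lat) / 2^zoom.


res = 156543.03 * cos(15) / 2^17 = 156543.03 * 0.96592583 / 131072 = 1.15 m/pixel

1.15 m/pixel


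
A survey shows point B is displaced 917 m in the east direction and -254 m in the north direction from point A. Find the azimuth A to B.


az = atan2(917, -254) = 105.5 deg
adjusted to 0-360: 105.5 degrees

105.5 degrees


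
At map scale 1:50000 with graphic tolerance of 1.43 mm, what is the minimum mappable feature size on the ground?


ground = 1.43 mm * 50000 / 1000 = 71.5 m

71.5 m


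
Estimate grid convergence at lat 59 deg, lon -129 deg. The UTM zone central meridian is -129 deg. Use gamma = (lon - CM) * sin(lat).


gamma = (-129 - -129) * sin(59) = 0 * 0.857167 = 0.0 degrees

0.0 degrees


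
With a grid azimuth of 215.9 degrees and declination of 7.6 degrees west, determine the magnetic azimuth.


magnetic azimuth = grid azimuth - declination (east +ve)
mag_az = 215.9 - -7.6 = 223.5 degrees

223.5 degrees


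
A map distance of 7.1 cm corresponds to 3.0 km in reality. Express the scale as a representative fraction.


ground = 3.0 km = 300000 cm; RF denominator = ground / map = 300000 / 7.1 ≈ 42254; RF = 1:42254

1:42254


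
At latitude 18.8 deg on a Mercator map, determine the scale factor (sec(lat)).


SF = 1 / cos(18.8) = 1 / 0.946649 = 1.056

1.056


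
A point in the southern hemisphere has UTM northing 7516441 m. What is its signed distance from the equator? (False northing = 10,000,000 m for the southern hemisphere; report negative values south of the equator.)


For southern: actual = 7516441 - 10000000 = -2483559 m

-2483559 m


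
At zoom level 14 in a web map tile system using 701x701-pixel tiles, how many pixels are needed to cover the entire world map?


tiles per axis = 2^14 = 16384
total tiles = 16384^2 = 268435456
pixels per axis = 16384 * 701 = 11485184
total pixels = 11485184^2 = 131909451513856

131909451513856 pixels


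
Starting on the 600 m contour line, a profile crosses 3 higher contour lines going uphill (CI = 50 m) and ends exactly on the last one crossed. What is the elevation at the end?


elevation = 600 + 3 * 50 = 750 m

750 m


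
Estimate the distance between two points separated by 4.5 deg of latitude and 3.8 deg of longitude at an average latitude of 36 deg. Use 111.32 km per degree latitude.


dlat_km = 4.5 * 111.32 = 500.94
dlon_km = 3.8 * 111.32 * cos(36) ≈ 342.227
dist = sqrt(500.94^2 + 342.227^2) ≈ 606.7 km

606.7 km


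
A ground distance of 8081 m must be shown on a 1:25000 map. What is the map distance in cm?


map_cm = 8081 * 100 / 25000 = 32.324 cm ≈ 32.32 cm

32.32 cm


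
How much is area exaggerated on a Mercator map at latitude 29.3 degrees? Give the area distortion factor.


area_distortion = 1/cos^2(29.3) = 1.315

1.315


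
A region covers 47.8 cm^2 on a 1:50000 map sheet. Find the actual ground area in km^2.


ground_area = 47.8 * (50000/100)^2 = 11950000.0 m^2 = 11.95 km^2

11.95 km^2


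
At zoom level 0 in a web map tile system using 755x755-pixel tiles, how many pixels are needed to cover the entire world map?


tiles per axis = 2^0 = 1
total tiles = 1^2 = 1
pixels per axis = 1 * 755 = 755
total pixels = 755^2 = 570025

570025 pixels


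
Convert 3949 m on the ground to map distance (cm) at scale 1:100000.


map_cm = 3949 * 100 / 100000 = 3.949 cm ≈ 3.95 cm

3.95 cm


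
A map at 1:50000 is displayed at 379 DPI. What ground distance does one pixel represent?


pixel_cm = 2.54 / 379 ≈ 0.006702 cm
ground = pixel_cm * 50000 / 100 = 2.54 * 50000 / (379 * 100) = 127000 / 37900 ≈ 3.35 m

3.35 m


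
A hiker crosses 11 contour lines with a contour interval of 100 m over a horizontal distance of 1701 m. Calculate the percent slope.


elevation change = 11 * 100 = 1100 m
slope = 1100 / 1701 * 100 = 64.7%

64.7%


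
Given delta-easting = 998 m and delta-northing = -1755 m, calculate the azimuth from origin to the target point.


az = atan2(998, -1755) = 150.4 deg
adjusted to 0-360: 150.4 degrees

150.4 degrees


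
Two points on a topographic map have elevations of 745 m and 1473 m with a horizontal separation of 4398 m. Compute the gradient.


gradient = (1473 - 745) / 4398 = 728 / 4398 = 0.1655

0.1655


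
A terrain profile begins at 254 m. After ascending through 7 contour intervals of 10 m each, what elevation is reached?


elevation = 254 + 7 * 10 = 324 m

324 m


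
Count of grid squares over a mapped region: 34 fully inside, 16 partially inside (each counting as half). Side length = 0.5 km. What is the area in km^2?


effective squares = 34 + 16 * 0.5 = 42.0
area = 42.0 * 0.25 = 10.5 km^2

10.5 km^2


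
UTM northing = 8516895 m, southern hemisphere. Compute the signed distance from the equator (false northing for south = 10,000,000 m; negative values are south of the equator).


For southern: actual = 8516895 - 10000000 = -1483105 m

-1483105 m


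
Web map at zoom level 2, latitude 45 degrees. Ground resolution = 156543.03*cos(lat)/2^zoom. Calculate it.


res = 156543.03 * cos(45) / 2^2 = 156543.03 * 0.70710678 / 4 = 27673.16 m/pixel

27673.16 m/pixel


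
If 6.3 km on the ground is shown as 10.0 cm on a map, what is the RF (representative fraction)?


ground = 6.3 km = 630000 cm; RF denominator = ground / map = 630000 / 10.0 = 63000; RF = 1:63000

1:63000


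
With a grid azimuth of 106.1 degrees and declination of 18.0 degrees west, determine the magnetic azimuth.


magnetic azimuth = grid azimuth - declination (east +ve)
mag_az = 106.1 - -18.0 = 124.1 degrees

124.1 degrees


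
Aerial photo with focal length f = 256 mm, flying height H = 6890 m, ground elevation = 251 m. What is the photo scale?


scale = f / (H - h) = 256 mm / 6639 m = 256 / 6639000 = 1:25934

1:25934


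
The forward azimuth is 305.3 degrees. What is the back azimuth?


back azimuth = (305.3 + 180) mod 360 = 125.3 degrees

125.3 degrees


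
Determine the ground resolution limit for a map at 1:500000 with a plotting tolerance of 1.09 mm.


ground = 1.09 mm * 500000 / 1000 = 545.0 m

545.0 m


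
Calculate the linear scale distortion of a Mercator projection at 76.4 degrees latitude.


SF = 1 / cos(76.4) = 1 / 0.235142 = 4.253

4.253


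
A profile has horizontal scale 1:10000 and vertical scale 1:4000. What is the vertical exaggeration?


VE = horizontal_scale / vertical_scale = 10000 / 4000 = 2.5

2.5x


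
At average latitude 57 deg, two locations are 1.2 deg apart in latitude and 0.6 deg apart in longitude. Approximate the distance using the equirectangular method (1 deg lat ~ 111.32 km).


dlat_km = 1.2 * 111.32 = 133.584
dlon_km = 0.6 * 111.32 * cos(57) ≈ 36.378
dist = sqrt(133.584^2 + 36.378^2) ≈ 138.4 km

138.4 km


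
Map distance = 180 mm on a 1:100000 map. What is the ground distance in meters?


ground = 180 mm * 100000 / 1000 = 18000.0 m

18000.0 m


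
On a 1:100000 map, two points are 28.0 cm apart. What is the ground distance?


ground = 28.0 cm * 100000 / 100 = 28000.0 m = 28.0 km

28.0 km


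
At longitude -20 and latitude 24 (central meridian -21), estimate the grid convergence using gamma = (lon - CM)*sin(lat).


gamma = (-20 - -21) * sin(24) = 1 * 0.406737 = 0.407 degrees

0.407 degrees


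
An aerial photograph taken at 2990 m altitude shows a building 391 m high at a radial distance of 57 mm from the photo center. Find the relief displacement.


d = h * r / H = 391 * 57 / 2990 = 7.45 mm

7.45 mm


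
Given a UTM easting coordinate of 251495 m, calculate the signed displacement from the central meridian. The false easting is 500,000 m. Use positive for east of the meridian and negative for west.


displacement = 251495 - 500000 = -248505 m

-248505 m


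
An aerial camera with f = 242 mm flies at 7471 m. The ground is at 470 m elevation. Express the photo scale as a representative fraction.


scale = f / (H - h) = 242 mm / 7001 m = 242 / 7001000 = 1:28930

1:28930


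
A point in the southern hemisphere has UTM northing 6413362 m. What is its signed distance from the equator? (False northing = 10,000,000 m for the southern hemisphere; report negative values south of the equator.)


For southern: actual = 6413362 - 10000000 = -3586638 m

-3586638 m


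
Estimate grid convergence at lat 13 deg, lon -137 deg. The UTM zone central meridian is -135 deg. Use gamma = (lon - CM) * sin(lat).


gamma = (-137 - -135) * sin(13) = -2 * 0.224951 = -0.45 degrees

-0.45 degrees


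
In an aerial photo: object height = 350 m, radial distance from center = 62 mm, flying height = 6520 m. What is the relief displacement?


d = h * r / H = 350 * 62 / 6520 = 3.33 mm

3.33 mm


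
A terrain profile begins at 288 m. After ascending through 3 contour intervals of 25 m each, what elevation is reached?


elevation = 288 + 3 * 25 = 363 m

363 m


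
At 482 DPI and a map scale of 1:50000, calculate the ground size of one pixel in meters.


pixel_cm = 2.54 / 482 ≈ 0.00527 cm
ground = pixel_cm * 50000 / 100 = 2.54 * 50000 / (482 * 100) = 127000 / 48200 ≈ 2.63 m

2.63 m


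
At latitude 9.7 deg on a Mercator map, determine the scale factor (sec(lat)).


SF = 1 / cos(9.7) = 1 / 0.985703 = 1.015

1.015


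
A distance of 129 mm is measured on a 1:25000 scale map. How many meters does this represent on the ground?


ground = 129 mm * 25000 / 1000 = 3225.0 m

3225.0 m


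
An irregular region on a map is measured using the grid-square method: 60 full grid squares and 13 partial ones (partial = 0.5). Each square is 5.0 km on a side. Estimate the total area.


effective squares = 60 + 13 * 0.5 = 66.5
area = 66.5 * 25.0 = 1662.5 km^2

1662.5 km^2


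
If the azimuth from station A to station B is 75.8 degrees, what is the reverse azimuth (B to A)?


back azimuth = (75.8 + 180) mod 360 = 255.8 degrees

255.8 degrees


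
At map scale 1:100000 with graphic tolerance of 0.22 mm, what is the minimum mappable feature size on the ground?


ground = 0.22 mm * 100000 / 1000 = 22.0 m

22.0 m


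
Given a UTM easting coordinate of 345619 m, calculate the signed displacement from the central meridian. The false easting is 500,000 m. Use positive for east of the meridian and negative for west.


displacement = 345619 - 500000 = -154381 m

-154381 m


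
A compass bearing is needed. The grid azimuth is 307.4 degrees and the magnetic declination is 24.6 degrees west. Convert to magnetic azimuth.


magnetic azimuth = grid azimuth - declination (east +ve)
mag_az = 307.4 - -24.6 = 332.0 degrees

332.0 degrees


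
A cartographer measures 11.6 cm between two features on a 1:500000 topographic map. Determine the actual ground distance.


ground = 11.6 cm * 500000 / 100 = 58000.0 m = 58.0 km

58.0 km


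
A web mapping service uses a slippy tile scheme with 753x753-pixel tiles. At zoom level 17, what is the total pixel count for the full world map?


tiles per axis = 2^17 = 131072
total tiles = 131072^2 = 17179869184
pixels per axis = 131072 * 753 = 98697216
total pixels = 98697216^2 = 9741140446150656

9741140446150656 pixels


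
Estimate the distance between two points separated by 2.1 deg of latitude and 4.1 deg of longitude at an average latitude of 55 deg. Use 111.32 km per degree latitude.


dlat_km = 2.1 * 111.32 = 233.772
dlon_km = 4.1 * 111.32 * cos(55) ≈ 261.787
dist = sqrt(233.772^2 + 261.787^2) ≈ 351.0 km

351.0 km


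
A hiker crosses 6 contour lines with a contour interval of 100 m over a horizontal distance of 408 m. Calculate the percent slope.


elevation change = 6 * 100 = 600 m
slope = 600 / 408 * 100 = 147.1%

147.1%


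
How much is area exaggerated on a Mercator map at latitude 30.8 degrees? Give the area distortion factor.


area_distortion = 1/cos^2(30.8) = 1.355

1.355


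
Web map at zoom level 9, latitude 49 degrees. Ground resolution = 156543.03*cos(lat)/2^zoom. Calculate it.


res = 156543.03 * cos(49) / 2^9 = 156543.03 * 0.65605903 / 512 = 200.59 m/pixel

200.59 m/pixel


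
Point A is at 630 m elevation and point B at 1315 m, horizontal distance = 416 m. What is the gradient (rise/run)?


gradient = (1315 - 630) / 416 = 685 / 416 = 1.6466

1.6466


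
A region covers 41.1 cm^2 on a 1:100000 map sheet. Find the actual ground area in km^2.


ground_area = 41.1 * (100000/100)^2 = 41100000.0 m^2 = 41.1 km^2

41.1 km^2


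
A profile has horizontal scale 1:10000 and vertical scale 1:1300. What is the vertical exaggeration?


VE = horizontal_scale / vertical_scale = 10000 / 1300 ≈ 7.7

7.7x


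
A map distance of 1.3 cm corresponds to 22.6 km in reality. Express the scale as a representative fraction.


ground = 22.6 km = 2260000 cm; RF denominator = ground / map = 2260000 / 1.3 ≈ 1738462; RF = 1:1738462

1:1738462


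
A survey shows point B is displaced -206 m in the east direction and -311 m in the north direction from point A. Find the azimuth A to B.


az = atan2(-206, -311) = -146.5 deg
adjusted to 0-360: 213.5 degrees

213.5 degrees


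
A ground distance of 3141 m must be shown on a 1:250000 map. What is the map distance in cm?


map_cm = 3141 * 100 / 250000 = 1.2564 cm ≈ 1.26 cm

1.26 cm


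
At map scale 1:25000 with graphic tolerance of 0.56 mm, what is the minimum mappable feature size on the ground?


ground = 0.56 mm * 25000 / 1000 = 14.0 m

14.0 m


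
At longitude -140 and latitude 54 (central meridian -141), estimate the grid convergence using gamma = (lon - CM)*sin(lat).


gamma = (-140 - -141) * sin(54) = 1 * 0.809017 = 0.809 degrees

0.809 degrees


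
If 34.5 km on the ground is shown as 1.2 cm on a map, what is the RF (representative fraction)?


ground = 34.5 km = 3450000 cm; RF denominator = ground / map = 3450000 / 1.2 = 2875000; RF = 1:2875000

1:2875000


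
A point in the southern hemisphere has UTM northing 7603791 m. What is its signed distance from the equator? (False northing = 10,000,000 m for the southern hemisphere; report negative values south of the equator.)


For southern: actual = 7603791 - 10000000 = -2396209 m

-2396209 m


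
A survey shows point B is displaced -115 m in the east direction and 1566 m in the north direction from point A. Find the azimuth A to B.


az = atan2(-115, 1566) = -4.2 deg
adjusted to 0-360: 355.8 degrees

355.8 degrees


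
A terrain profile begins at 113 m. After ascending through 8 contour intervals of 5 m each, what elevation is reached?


elevation = 113 + 8 * 5 = 153 m

153 m


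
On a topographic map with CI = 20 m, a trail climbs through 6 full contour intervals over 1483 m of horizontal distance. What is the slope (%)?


elevation change = 6 * 20 = 120 m
slope = 120 / 1483 * 100 = 8.1%

8.1%


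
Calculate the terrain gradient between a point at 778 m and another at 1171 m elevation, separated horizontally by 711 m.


gradient = (1171 - 778) / 711 = 393 / 711 = 0.5527

0.5527


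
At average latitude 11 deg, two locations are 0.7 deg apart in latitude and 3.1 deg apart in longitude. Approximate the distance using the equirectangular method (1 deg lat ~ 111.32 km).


dlat_km = 0.7 * 111.32 = 77.924
dlon_km = 3.1 * 111.32 * cos(11) ≈ 338.752
dist = sqrt(77.924^2 + 338.752^2) ≈ 347.6 km

347.6 km


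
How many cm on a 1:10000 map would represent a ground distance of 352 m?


map_cm = 352 * 100 / 10000 = 3.52 cm

3.52 cm


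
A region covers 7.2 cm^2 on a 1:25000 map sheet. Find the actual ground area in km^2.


ground_area = 7.2 * (25000/100)^2 = 450000.0 m^2 = 0.45 km^2

0.45 km^2


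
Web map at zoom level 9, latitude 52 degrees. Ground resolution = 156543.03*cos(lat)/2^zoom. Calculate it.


res = 156543.03 * cos(52) / 2^9 = 156543.03 * 0.61566148 / 512 = 188.24 m/pixel

188.24 m/pixel


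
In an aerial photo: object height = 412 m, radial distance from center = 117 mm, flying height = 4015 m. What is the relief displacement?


d = h * r / H = 412 * 117 / 4015 = 12.01 mm

12.01 mm


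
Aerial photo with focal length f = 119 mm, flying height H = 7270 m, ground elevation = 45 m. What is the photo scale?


scale = f / (H - h) = 119 mm / 7225 m = 119 / 7225000 = 1:60714

1:60714


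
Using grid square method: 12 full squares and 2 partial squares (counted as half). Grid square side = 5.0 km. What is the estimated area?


effective squares = 12 + 2 * 0.5 = 13.0
area = 13.0 * 25.0 = 325.0 km^2

325.0 km^2


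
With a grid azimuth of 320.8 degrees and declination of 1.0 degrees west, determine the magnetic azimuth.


magnetic azimuth = grid azimuth - declination (east +ve)
mag_az = 320.8 - -1.0 = 321.8 degrees

321.8 degrees


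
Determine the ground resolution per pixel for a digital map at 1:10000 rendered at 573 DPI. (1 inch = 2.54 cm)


pixel_cm = 2.54 / 573 ≈ 0.004433 cm
ground = pixel_cm * 10000 / 100 = 2.54 * 10000 / (573 * 100) = 25400 / 57300 ≈ 0.44 m

0.44 m


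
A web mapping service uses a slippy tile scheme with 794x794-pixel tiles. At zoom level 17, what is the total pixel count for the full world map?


tiles per axis = 2^17 = 131072
total tiles = 131072^2 = 17179869184
pixels per axis = 131072 * 794 = 104071168
total pixels = 104071168^2 = 10830808008884224

10830808008884224 pixels


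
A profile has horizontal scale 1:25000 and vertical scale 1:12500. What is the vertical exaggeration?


VE = horizontal_scale / vertical_scale = 25000 / 12500 = 2.0

2.0x


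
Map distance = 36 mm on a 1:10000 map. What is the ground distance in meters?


ground = 36 mm * 10000 / 1000 = 360.0 m

360.0 m


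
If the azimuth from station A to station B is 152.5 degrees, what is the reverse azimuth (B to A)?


back azimuth = (152.5 + 180) mod 360 = 332.5 degrees

332.5 degrees


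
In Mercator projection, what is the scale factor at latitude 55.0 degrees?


SF = 1 / cos(55.0) = 1 / 0.573576 = 1.743

1.743


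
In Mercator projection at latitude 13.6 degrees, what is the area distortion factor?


area_distortion = 1/cos^2(13.6) = 1.059

1.059


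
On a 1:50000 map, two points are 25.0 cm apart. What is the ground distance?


ground = 25.0 cm * 50000 / 100 = 12500.0 m = 12.5 km

12.5 km


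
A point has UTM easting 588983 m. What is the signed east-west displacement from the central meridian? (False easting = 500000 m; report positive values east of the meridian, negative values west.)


displacement = 588983 - 500000 = 88983 m

88983 m


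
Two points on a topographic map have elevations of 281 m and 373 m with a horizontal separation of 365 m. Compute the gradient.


gradient = (373 - 281) / 365 = 92 / 365 = 0.2521

0.2521


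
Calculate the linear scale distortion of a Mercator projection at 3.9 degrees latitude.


SF = 1 / cos(3.9) = 1 / 0.997684 = 1.002

1.002


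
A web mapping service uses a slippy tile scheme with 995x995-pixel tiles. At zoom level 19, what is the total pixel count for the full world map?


tiles per axis = 2^19 = 524288
total tiles = 524288^2 = 274877906944
pixels per axis = 524288 * 995 = 521666560
total pixels = 521666560^2 = 272135999822233600

272135999822233600 pixels


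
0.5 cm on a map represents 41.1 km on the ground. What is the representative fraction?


ground = 41.1 km = 4110000 cm; RF denominator = ground / map = 4110000 / 0.5 = 8220000; RF = 1:8220000

1:8220000


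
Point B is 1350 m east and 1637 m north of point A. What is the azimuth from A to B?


az = atan2(1350, 1637) = 39.5 deg
adjusted to 0-360: 39.5 degrees

39.5 degrees


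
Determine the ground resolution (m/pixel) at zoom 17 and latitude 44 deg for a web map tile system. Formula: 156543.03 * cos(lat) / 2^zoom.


res = 156543.03 * cos(44) / 2^17 = 156543.03 * 0.7193398 / 131072 = 0.86 m/pixel

0.86 m/pixel


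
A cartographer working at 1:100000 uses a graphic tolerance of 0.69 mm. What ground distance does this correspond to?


ground = 0.69 mm * 100000 / 1000 = 69.0 m

69.0 m


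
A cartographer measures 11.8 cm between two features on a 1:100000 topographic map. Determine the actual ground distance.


ground = 11.8 cm * 100000 / 100 = 11800.0 m = 11.8 km

11.8 km


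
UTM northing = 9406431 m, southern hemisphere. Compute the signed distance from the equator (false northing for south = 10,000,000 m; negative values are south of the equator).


For southern: actual = 9406431 - 10000000 = -593569 m

-593569 m


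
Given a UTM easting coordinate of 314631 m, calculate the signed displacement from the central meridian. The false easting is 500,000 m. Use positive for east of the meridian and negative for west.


displacement = 314631 - 500000 = -185369 m

-185369 m


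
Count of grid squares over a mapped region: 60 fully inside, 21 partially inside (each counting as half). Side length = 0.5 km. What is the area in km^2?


effective squares = 60 + 21 * 0.5 = 70.5
area = 70.5 * 0.25 = 17.625 km^2

17.625 km^2


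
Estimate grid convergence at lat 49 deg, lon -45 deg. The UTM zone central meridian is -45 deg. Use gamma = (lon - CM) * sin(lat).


gamma = (-45 - -45) * sin(49) = 0 * 0.75471 = 0.0 degrees

0.0 degrees


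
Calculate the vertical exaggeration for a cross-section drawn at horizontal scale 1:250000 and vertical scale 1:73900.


VE = horizontal_scale / vertical_scale = 250000 / 73900 ≈ 3.4

3.4x


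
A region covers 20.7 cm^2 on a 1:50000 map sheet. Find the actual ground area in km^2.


ground_area = 20.7 * (50000/100)^2 = 5175000.0 m^2 = 5.175 km^2

5.175 km^2


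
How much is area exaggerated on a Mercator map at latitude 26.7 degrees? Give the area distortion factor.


area_distortion = 1/cos^2(26.7) = 1.253

1.253


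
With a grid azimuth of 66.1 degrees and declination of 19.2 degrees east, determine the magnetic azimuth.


magnetic azimuth = grid azimuth - declination (east +ve)
mag_az = 66.1 - 19.2 = 46.9 degrees

46.9 degrees


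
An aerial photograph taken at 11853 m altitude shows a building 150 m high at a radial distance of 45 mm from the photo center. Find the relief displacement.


d = h * r / H = 150 * 45 / 11853 = 0.57 mm

0.57 mm


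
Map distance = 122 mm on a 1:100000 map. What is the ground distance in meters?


ground = 122 mm * 100000 / 1000 = 12200.0 m

12200.0 m


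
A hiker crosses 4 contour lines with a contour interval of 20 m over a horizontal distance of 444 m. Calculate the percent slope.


elevation change = 4 * 20 = 80 m
slope = 80 / 444 * 100 = 18.0%

18.0%


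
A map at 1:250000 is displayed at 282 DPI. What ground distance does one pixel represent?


pixel_cm = 2.54 / 282 ≈ 0.009007 cm
ground = pixel_cm * 250000 / 100 = 2.54 * 250000 / (282 * 100) = 635000 / 28200 ≈ 22.52 m

22.52 m


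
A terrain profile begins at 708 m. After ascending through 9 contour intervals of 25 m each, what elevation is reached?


elevation = 708 + 9 * 25 = 933 m

933 m


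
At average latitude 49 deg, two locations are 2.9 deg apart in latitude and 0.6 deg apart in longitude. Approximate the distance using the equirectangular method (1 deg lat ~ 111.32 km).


dlat_km = 2.9 * 111.32 = 322.828
dlon_km = 0.6 * 111.32 * cos(49) ≈ 43.819
dist = sqrt(322.828^2 + 43.819^2) ≈ 325.8 km

325.8 km


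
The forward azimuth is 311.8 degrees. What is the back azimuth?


back azimuth = (311.8 + 180) mod 360 = 131.8 degrees

131.8 degrees


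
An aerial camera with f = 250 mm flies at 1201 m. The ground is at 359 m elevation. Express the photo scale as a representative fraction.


scale = f / (H - h) = 250 mm / 842 m = 250 / 842000 = 1:3368

1:3368


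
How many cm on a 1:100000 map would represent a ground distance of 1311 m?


map_cm = 1311 * 100 / 100000 = 1.311 cm ≈ 1.31 cm

1.31 cm


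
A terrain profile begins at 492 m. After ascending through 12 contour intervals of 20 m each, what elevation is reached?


elevation = 492 + 12 * 20 = 732 m

732 m


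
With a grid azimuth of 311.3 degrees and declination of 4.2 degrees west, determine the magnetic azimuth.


magnetic azimuth = grid azimuth - declination (east +ve)
mag_az = 311.3 - -4.2 = 315.5 degrees

315.5 degrees


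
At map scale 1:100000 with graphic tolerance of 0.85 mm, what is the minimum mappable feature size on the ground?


ground = 0.85 mm * 100000 / 1000 = 85.0 m

85.0 m


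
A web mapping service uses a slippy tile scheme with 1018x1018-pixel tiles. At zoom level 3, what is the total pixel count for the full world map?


tiles per axis = 2^3 = 8
total tiles = 8^2 = 64
pixels per axis = 8 * 1018 = 8144
total pixels = 8144^2 = 66324736

66324736 pixels


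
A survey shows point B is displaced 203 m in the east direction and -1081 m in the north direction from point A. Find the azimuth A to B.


az = atan2(203, -1081) = 169.4 deg
adjusted to 0-360: 169.4 degrees

169.4 degrees


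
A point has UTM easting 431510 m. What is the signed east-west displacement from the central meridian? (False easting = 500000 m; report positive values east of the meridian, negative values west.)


displacement = 431510 - 500000 = -68490 m

-68490 m


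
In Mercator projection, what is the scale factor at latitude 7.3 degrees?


SF = 1 / cos(7.3) = 1 / 0.991894 = 1.008

1.008


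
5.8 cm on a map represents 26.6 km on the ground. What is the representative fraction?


ground = 26.6 km = 2660000 cm; RF denominator = ground / map = 2660000 / 5.8 ≈ 458621; RF = 1:458621

1:458621


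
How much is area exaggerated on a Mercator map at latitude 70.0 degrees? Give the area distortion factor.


area_distortion = 1/cos^2(70.0) = 8.549

8.549


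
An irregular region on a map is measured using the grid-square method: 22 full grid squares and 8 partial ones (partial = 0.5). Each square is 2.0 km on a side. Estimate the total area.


effective squares = 22 + 8 * 0.5 = 26.0
area = 26.0 * 4.0 = 104.0 km^2

104.0 km^2


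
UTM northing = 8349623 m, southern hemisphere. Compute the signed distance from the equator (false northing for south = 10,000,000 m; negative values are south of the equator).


For southern: actual = 8349623 - 10000000 = -1650377 m

-1650377 m


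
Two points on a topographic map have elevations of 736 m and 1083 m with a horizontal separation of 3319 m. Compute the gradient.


gradient = (1083 - 736) / 3319 = 347 / 3319 = 0.1045

0.1045


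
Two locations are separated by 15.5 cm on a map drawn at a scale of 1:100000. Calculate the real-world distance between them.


ground = 15.5 cm * 100000 / 100 = 15500.0 m = 15.5 km

15.5 km


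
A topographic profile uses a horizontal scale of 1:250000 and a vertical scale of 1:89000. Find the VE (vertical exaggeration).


VE = horizontal_scale / vertical_scale = 250000 / 89000 ≈ 2.8

2.8x


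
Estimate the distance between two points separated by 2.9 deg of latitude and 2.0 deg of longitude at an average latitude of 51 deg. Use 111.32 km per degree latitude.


dlat_km = 2.9 * 111.32 = 322.828
dlon_km = 2.0 * 111.32 * cos(51) ≈ 140.112
dist = sqrt(322.828^2 + 140.112^2) ≈ 351.9 km

351.9 km


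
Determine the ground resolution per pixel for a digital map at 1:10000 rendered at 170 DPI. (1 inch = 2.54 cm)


pixel_cm = 2.54 / 170 ≈ 0.014941 cm
ground = pixel_cm * 10000 / 100 = 2.54 * 10000 / (170 * 100) = 25400 / 17000 ≈ 1.49 m

1.49 m


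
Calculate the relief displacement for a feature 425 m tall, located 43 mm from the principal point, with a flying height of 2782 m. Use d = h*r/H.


d = h * r / H = 425 * 43 / 2782 = 6.57 mm

6.57 mm


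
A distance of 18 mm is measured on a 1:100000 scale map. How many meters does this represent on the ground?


ground = 18 mm * 100000 / 1000 = 1800.0 m

1800.0 m


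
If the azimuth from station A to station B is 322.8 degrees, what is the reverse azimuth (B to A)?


back azimuth = (322.8 + 180) mod 360 = 142.8 degrees

142.8 degrees


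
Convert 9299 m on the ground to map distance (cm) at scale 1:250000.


map_cm = 9299 * 100 / 250000 = 3.7196 cm ≈ 3.72 cm

3.72 cm


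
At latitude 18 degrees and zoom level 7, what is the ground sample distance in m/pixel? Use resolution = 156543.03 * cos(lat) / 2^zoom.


res = 156543.03 * cos(18) / 2^7 = 156543.03 * 0.95105652 / 128 = 1163.13 m/pixel

1163.13 m/pixel


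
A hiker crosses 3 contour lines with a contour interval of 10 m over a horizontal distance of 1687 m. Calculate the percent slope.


elevation change = 3 * 10 = 30 m
slope = 30 / 1687 * 100 = 1.8%

1.8%


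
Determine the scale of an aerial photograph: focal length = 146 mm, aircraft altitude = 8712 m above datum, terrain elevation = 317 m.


scale = f / (H - h) = 146 mm / 8395 m = 146 / 8395000 = 1:57500

1:57500


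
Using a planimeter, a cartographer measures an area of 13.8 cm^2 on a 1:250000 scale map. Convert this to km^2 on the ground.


ground_area = 13.8 * (250000/100)^2 = 86250000.0 m^2 = 86.25 km^2

86.25 km^2


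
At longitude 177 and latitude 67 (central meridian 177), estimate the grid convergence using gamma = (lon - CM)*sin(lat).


gamma = (177 - 177) * sin(67) = 0 * 0.920505 = 0.0 degrees

0.0 degrees


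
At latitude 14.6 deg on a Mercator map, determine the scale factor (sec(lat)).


SF = 1 / cos(14.6) = 1 / 0.967709 = 1.033

1.033


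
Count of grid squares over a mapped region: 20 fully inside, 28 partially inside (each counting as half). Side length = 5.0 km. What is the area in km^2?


effective squares = 20 + 28 * 0.5 = 34.0
area = 34.0 * 25.0 = 850.0 km^2

850.0 km^2


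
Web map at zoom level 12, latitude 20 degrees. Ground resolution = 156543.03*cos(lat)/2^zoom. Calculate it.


res = 156543.03 * cos(20) / 2^12 = 156543.03 * 0.93969262 / 4096 = 35.91 m/pixel

35.91 m/pixel


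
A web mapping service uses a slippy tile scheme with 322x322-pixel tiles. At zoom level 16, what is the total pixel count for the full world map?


tiles per axis = 2^16 = 65536
total tiles = 65536^2 = 4294967296
pixels per axis = 65536 * 322 = 21102592
total pixels = 21102592^2 = 445319389118464

445319389118464 pixels


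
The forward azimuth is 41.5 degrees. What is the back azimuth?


back azimuth = (41.5 + 180) mod 360 = 221.5 degrees

221.5 degrees


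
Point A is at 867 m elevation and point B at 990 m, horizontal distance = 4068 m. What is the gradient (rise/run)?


gradient = (990 - 867) / 4068 = 123 / 4068 = 0.0302

0.0302


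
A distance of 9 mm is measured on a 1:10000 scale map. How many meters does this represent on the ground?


ground = 9 mm * 10000 / 1000 = 90.0 m

90.0 m


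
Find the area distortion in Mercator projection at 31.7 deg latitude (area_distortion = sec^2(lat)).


area_distortion = 1/cos^2(31.7) = 1.381

1.381


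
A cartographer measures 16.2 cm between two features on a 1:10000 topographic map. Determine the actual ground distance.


ground = 16.2 cm * 10000 / 100 = 1620.0 m = 1.62 km

1.62 km


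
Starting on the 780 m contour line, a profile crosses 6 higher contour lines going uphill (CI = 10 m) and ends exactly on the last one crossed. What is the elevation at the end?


elevation = 780 + 6 * 10 = 840 m

840 m


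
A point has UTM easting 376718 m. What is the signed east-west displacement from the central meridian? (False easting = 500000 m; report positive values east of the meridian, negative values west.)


displacement = 376718 - 500000 = -123282 m

-123282 m


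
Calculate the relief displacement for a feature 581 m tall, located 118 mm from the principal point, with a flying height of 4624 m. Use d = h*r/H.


d = h * r / H = 581 * 118 / 4624 = 14.83 mm

14.83 mm


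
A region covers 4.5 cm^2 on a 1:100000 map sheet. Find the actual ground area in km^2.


ground_area = 4.5 * (100000/100)^2 = 4500000.0 m^2 = 4.5 km^2

4.5 km^2


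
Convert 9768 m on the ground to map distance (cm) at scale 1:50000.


map_cm = 9768 * 100 / 50000 = 19.536 cm ≈ 19.54 cm

19.54 cm


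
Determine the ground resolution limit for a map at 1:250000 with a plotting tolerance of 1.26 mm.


ground = 1.26 mm * 250000 / 1000 = 315.0 m

315.0 m


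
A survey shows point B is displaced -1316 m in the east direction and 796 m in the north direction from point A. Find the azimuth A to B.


az = atan2(-1316, 796) = -58.8 deg
adjusted to 0-360: 301.2 degrees

301.2 degrees


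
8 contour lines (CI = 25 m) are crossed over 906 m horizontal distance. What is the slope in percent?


elevation change = 8 * 25 = 200 m
slope = 200 / 906 * 100 = 22.1%

22.1%


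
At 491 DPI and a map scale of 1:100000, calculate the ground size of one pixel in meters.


pixel_cm = 2.54 / 491 ≈ 0.005173 cm
ground = pixel_cm * 100000 / 100 = 2.54 * 100000 / (491 * 100) = 254000 / 49100 ≈ 5.17 m

5.17 m


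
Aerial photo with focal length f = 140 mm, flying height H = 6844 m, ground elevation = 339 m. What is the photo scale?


scale = f / (H - h) = 140 mm / 6505 m = 140 / 6505000 = 1:46464

1:46464


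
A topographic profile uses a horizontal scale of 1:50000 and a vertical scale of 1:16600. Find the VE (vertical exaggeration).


VE = horizontal_scale / vertical_scale = 50000 / 16600 ≈ 3.0

3.0x


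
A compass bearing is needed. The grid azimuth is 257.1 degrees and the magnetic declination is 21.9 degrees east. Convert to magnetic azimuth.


magnetic azimuth = grid azimuth - declination (east +ve)
mag_az = 257.1 - 21.9 = 235.2 degrees

235.2 degrees


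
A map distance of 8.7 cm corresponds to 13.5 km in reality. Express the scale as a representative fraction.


ground = 13.5 km = 1350000 cm; RF denominator = ground / map = 1350000 / 8.7 ≈ 155172; RF = 1:155172

1:155172


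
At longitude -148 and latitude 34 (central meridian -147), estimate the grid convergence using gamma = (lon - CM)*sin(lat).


gamma = (-148 - -147) * sin(34) = -1 * 0.559193 = -0.559 degrees

-0.559 degrees


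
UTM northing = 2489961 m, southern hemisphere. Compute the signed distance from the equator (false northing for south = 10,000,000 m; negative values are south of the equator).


For southern: actual = 2489961 - 10000000 = -7510039 m

-7510039 m


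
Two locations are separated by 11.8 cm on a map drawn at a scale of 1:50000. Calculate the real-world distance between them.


ground = 11.8 cm * 50000 / 100 = 5900.0 m = 5.9 km

5.9 km


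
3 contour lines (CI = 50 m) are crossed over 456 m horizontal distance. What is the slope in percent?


elevation change = 3 * 50 = 150 m
slope = 150 / 456 * 100 = 32.9%

32.9%


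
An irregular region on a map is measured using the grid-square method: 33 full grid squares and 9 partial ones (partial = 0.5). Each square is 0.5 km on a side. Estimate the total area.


effective squares = 33 + 9 * 0.5 = 37.5
area = 37.5 * 0.25 = 9.375 km^2

9.375 km^2


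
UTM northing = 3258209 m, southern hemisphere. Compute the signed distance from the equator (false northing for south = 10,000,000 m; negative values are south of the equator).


For southern: actual = 3258209 - 10000000 = -6741791 m

-6741791 m


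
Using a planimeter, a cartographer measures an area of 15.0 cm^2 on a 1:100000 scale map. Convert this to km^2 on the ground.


ground_area = 15.0 * (100000/100)^2 = 15000000.0 m^2 = 15.0 km^2

15.0 km^2


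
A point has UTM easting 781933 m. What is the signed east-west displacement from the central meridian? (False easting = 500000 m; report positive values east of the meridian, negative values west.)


displacement = 781933 - 500000 = 281933 m

281933 m


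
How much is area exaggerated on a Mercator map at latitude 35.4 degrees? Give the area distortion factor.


area_distortion = 1/cos^2(35.4) = 1.505

1.505


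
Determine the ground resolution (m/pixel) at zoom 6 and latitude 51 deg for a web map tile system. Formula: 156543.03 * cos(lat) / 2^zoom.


res = 156543.03 * cos(51) / 2^6 = 156543.03 * 0.62932039 / 64 = 1539.31 m/pixel

1539.31 m/pixel
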